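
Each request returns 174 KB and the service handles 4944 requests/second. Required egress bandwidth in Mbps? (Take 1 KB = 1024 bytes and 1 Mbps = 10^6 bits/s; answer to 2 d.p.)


Formula: Mbps = payload_bytes * RPS * 8 / 1e6
Payload per request = 174 KB = 174 * 1024 = 178176 bytes
Total bytes/sec = 178176 * 4944 = 880902144
Total bits/sec = 880902144 * 8 = 7047217152
Mbps = 7047217152 / 1e6 = 7047.22

7047.22 Mbps


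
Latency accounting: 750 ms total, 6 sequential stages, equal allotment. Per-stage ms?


Formula: per_stage = total_budget / stages
per_stage = 750 / 6
per_stage = 125.0 ms

125.0 ms


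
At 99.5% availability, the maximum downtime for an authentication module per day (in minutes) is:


Formula: allowed downtime = period * (100 - SLA) / 100
Period (day) = 1440 minutes
Unavailability fraction = (100 - 99.5) / 100
Allowed downtime = 1440 * (100 - 99.5) / 100
Allowed downtime = 7.2 minutes

7.2 minutes


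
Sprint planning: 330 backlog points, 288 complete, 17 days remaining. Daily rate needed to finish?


Formula: Required rate = Remaining points / Days left
Remaining = 330 - 288 = 42 points
Required rate = 42 / 17 = 2.47 points/day

2.47 points/day


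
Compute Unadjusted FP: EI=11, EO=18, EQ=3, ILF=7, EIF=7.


UFP = EI*4 + EO*5 + EQ*4 + ILF*10 + EIF*7
UFP = 11*4 + 18*5 + 3*4 + 7*10 + 7*7
UFP = 44 + 90 + 12 + 70 + 49
UFP = 265

265


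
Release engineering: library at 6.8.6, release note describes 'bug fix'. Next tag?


Current: 6.8.6
Change category: 'bug fix' → patch bump
SemVer rule: patch bump → increment PATCH (MAJOR and MINOR unchanged)
New: 6.8.7

6.8.7


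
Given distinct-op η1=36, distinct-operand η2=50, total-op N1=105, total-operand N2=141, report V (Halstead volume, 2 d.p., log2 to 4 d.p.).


Formula: V = N * log2(η), where N = N1 + N2 and η = η1 + η2
η = 36 + 50 = 86
N = 105 + 141 = 246
log2(86) ≈ 6.4263
V = 246 * 6.4263 = 1580.87

1580.87


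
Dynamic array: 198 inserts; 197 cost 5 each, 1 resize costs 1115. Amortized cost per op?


Formula: Amortized cost = Total cost / Operations
Total cost = (197 * 5) + (1 * 1115)
Total cost = 985 + 1115 = 2100
Amortized = 2100 / 198 = 10.6061

10.6061


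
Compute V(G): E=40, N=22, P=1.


Formula: V(G) = E - N + 2P
V(G) = 40 - 22 + 2*1
V(G) = 18 + 2
V(G) = 20

20


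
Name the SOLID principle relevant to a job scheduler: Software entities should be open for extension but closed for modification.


This describes the Open/Closed Principle (OCP)

Open/Closed Principle (OCP)


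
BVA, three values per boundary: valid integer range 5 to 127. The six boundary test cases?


Range: [5, 127]
Boundaries: just below min, min, min+1, max-1, max, just above max
Values: [4, 5, 6, 126, 127, 128]

[4, 5, 6, 126, 127, 128]


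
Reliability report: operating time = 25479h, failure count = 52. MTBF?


Formula: MTBF = Total operating time / Number of failures
MTBF = 25479 / 52
MTBF = 489.98 hours

489.98 hours


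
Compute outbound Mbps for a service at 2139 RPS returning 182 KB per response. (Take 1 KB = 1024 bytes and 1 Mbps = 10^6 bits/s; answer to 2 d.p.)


Formula: Mbps = payload_bytes * RPS * 8 / 1e6
Payload per request = 182 KB = 182 * 1024 = 186368 bytes
Total bytes/sec = 186368 * 2139 = 398641152
Total bits/sec = 398641152 * 8 = 3189129216
Mbps = 3189129216 / 1e6 = 3189.13

3189.13 Mbps


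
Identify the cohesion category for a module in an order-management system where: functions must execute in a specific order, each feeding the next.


Reasoning: Output of one is input to next
Type: Sequential cohesion

Sequential cohesion


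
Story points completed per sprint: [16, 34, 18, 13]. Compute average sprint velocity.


Formula: Avg velocity = Total points / Number of sprints
Points: [16, 34, 18, 13]
Sum = 16 + 34 + 18 + 13 = 81
Avg velocity = 81 / 4 = 20.25 points/sprint

20.25 points/sprint


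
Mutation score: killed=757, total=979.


Mutation score = killed / total * 100
Mutation score = 757 / 979 * 100
Mutation score = 77.32%

77.32%


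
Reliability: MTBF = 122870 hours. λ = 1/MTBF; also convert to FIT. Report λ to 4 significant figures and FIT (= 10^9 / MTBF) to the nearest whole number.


Formula: λ = 1 / MTBF; FIT = λ × 1e9 = 1e9 / MTBF
λ = 1 / 122870 ≈ 8.139e-06 failures/hour
FIT = 1e9 / 122870 ≈ 8139 failures per 1e9 hours (nearest whole number)

λ = 8.139e-06 /h, FIT = 8139


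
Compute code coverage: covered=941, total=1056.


Coverage = covered / total * 100
Coverage = 941 / 1056 * 100
Coverage = 89.11%

89.11%


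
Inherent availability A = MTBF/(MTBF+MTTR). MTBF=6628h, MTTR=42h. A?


Availability = MTBF / (MTBF + MTTR)
Availability = 6628 / (6628 + 42)
Availability = 6628 / 6670
Availability = 99.3703%

99.3703%


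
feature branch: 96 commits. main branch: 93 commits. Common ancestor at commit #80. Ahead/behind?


Common ancestor: commit #80
feature commits after divergence: 96 - 80 = 16
main commits after divergence: 93 - 80 = 13
feature is 16 commits ahead of main
main is 13 commits ahead of feature

feature ahead: 16, main ahead: 13


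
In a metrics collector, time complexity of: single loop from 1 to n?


Reasoning: one pass through n items
Complexity: O(n)

O(n)


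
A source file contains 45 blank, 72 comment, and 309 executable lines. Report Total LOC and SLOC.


Total LOC = blank + comment + code
Total LOC = 45 + 72 + 309 = 426
SLOC (source only) = code = 309

Total LOC: 426, SLOC: 309


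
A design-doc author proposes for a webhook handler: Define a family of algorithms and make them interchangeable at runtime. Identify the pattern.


This matches the Strategy pattern

Strategy


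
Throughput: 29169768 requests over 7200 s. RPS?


Formula: throughput = requests / seconds
throughput = 29169768 / 7200
throughput = 4051.36 requests/second

4051.36 requests/second


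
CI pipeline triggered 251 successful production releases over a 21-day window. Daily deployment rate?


Formula: deployments per day = releases / days
= 251 / 21
= 11.952 deploys/day
(equivalently, 83.67 deploys/week)

11.952 deploys/day


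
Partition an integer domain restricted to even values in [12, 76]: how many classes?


Constraint: even integers in [12, 76]
Class 1: x < 12 — out-of-range invalid
Class 2: x in [12,76] but odd — wrong type invalid
Class 3: x in [12,76] and even — valid
Class 4: x > 76 — out-of-range invalid
Total equivalence classes: 4

4 equivalence classes


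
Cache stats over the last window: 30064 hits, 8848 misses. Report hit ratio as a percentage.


Formula: hit rate = hits / (hits + misses) * 100
hit rate = 30064 / (30064 + 8848) * 100
hit rate = 30064 / 38912 * 100
hit rate = 77.26%

77.26%


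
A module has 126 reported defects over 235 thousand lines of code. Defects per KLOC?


Defect density = defects / KLOC
Defect density = 126 / 235
Defect density = 0.536 defects/KLOC

0.536 defects/KLOC


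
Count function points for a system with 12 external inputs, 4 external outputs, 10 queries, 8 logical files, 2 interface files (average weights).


UFP = EI*4 + EO*5 + EQ*4 + ILF*10 + EIF*7
UFP = 12*4 + 4*5 + 10*4 + 8*10 + 2*7
UFP = 48 + 20 + 40 + 80 + 14
UFP = 202

202


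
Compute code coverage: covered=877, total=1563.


Coverage = covered / total * 100
Coverage = 877 / 1563 * 100
Coverage = 56.11%

56.11%


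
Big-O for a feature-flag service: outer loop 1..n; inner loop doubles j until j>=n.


Reasoning: linear outer times logarithmic inner
Complexity: O(n log n)

O(n log n)


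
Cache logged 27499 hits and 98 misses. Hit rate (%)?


Formula: hit rate = hits / (hits + misses) * 100
hit rate = 27499 / (27499 + 98) * 100
hit rate = 27499 / 27597 * 100
hit rate = 99.64%

99.64%


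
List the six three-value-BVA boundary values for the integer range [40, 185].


Range: [40, 185]
Boundaries: just below min, min, min+1, max-1, max, just above max
Values: [39, 40, 41, 184, 185, 186]

[39, 40, 41, 184, 185, 186]


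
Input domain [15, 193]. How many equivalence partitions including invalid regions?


Valid range: [15, 193]
Class 1: x < 15 — invalid
Class 2: 15 ≤ x ≤ 193 — valid
Class 3: x > 193 — invalid
Total equivalence classes: 3

3 equivalence classes


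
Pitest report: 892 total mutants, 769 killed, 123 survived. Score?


Mutation score = killed / total * 100
Mutation score = 769 / 892 * 100
Mutation score = 86.21%

86.21%


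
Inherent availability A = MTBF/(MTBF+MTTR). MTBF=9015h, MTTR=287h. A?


Availability = MTBF / (MTBF + MTTR)
Availability = 9015 / (9015 + 287)
Availability = 9015 / 9302
Availability = 96.9146%

96.9146%


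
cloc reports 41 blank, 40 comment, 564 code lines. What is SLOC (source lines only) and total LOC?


Total LOC = blank + comment + code
Total LOC = 41 + 40 + 564 = 645
SLOC (source only) = code = 564

Total LOC: 645, SLOC: 564


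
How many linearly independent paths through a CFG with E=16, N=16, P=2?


Formula: V(G) = E - N + 2P
V(G) = 16 - 16 + 2*2
V(G) = 0 + 4
V(G) = 4

4


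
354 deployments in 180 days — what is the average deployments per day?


Formula: deployments per day = releases / days
= 354 / 180
= 1.967 deploys/day
(equivalently, 13.77 deploys/week)

1.967 deploys/day


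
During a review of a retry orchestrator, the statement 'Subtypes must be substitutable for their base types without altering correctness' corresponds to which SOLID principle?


This describes the Liskov Substitution Principle (LSP)

Liskov Substitution Principle (LSP)


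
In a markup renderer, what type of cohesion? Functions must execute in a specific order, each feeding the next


Reasoning: Output of one is input to next
Type: Sequential cohesion

Sequential cohesion


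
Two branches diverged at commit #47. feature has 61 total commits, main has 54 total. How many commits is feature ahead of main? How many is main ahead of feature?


Common ancestor: commit #47
feature commits after divergence: 61 - 47 = 14
main commits after divergence: 54 - 47 = 7
feature is 14 commits ahead of main
main is 7 commits ahead of feature

feature ahead: 14, main ahead: 7


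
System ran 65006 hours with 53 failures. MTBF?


Formula: MTBF = Total operating time / Number of failures
MTBF = 65006 / 53
MTBF = 1226.53 hours

1226.53 hours


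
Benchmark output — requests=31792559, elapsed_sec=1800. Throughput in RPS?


Formula: throughput = requests / seconds
throughput = 31792559 / 1800
throughput = 17662.53 requests/second

17662.53 requests/second


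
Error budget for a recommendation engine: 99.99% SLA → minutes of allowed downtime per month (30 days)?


Formula: allowed downtime = period * (100 - SLA) / 100
Period (month (30 days)) = 43200 minutes
Unavailability fraction = (100 - 99.99) / 100
Allowed downtime = 43200 * (100 - 99.99) / 100
Allowed downtime = 4.32 minutes

4.32 minutes


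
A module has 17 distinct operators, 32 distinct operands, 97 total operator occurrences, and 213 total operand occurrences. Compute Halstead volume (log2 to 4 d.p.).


Formula: V = N * log2(η), where N = N1 + N2 and η = η1 + η2
η = 17 + 32 = 49
N = 97 + 213 = 310
log2(49) ≈ 5.6147
V = 310 * 5.6147 = 1740.56

1740.56


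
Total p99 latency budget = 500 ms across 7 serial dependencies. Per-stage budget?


Formula: per_stage = total_budget / stages
per_stage = 500 / 7
per_stage = 71.43 ms

71.43 ms


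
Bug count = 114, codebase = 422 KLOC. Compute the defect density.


Defect density = defects / KLOC
Defect density = 114 / 422
Defect density = 0.27 defects/KLOC

0.27 defects/KLOC


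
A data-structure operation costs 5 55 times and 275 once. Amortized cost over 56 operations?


Formula: Amortized cost = Total cost / Operations
Total cost = (55 * 5) + (1 * 275)
Total cost = 275 + 275 = 550
Amortized = 550 / 56 = 9.8214

9.8214


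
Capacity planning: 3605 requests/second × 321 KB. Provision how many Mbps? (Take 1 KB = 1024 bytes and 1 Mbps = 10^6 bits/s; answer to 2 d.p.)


Formula: Mbps = payload_bytes * RPS * 8 / 1e6
Payload per request = 321 KB = 321 * 1024 = 328704 bytes
Total bytes/sec = 328704 * 3605 = 1184977920
Total bits/sec = 1184977920 * 8 = 9479823360
Mbps = 9479823360 / 1e6 = 9479.82

9479.82 Mbps


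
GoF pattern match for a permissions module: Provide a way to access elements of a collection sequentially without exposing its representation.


This matches the Iterator pattern

Iterator


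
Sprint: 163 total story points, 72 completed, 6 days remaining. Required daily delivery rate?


Formula: Required rate = Remaining points / Days left
Remaining = 163 - 72 = 91 points
Required rate = 91 / 6 = 15.17 points/day

15.17 points/day


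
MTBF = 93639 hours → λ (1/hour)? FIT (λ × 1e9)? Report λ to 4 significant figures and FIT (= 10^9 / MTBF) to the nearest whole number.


Formula: λ = 1 / MTBF; FIT = λ × 1e9 = 1e9 / MTBF
λ = 1 / 93639 ≈ 1.068e-05 failures/hour
FIT = 1e9 / 93639 ≈ 10679 failures per 1e9 hours (nearest whole number)

λ = 1.068e-05 /h, FIT = 10679


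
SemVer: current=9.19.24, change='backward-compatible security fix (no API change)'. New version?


Current: 9.19.24
Change category: 'backward-compatible security fix (no API change)' → patch bump
SemVer rule: patch bump → increment PATCH (MAJOR and MINOR unchanged)
New: 9.19.25

9.19.25


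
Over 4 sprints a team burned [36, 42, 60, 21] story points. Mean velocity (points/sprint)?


Formula: Avg velocity = Total points / Number of sprints
Points: [36, 42, 60, 21]
Sum = 36 + 42 + 60 + 21 = 159
Avg velocity = 159 / 4 = 39.75 points/sprint

39.75 points/sprint


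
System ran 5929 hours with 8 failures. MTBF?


Formula: MTBF = Total operating time / Number of failures
MTBF = 5929 / 8
MTBF = 741.13 hours

741.13 hours


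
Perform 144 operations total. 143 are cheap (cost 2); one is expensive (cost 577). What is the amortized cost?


Formula: Amortized cost = Total cost / Operations
Total cost = (143 * 2) + (1 * 577)
Total cost = 286 + 577 = 863
Amortized = 863 / 144 = 5.9931

5.9931


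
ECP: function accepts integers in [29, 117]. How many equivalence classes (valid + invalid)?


Valid range: [29, 117]
Class 1: x < 29 — invalid
Class 2: 29 ≤ x ≤ 117 — valid
Class 3: x > 117 — invalid
Total equivalence classes: 3

3 equivalence classes


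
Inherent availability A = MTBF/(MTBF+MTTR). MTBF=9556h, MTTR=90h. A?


Availability = MTBF / (MTBF + MTTR)
Availability = 9556 / (9556 + 90)
Availability = 9556 / 9646
Availability = 99.067%

99.067%


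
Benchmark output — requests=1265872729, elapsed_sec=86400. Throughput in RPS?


Formula: throughput = requests / seconds
throughput = 1265872729 / 86400
throughput = 14651.3 requests/second

14651.3 requests/second


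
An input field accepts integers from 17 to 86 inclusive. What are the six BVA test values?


Range: [17, 86]
Boundaries: just below min, min, min+1, max-1, max, just above max
Values: [16, 17, 18, 85, 86, 87]

[16, 17, 18, 85, 86, 87]


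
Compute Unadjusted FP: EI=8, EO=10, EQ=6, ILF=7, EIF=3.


UFP = EI*4 + EO*5 + EQ*4 + ILF*10 + EIF*7
UFP = 8*4 + 10*5 + 6*4 + 7*10 + 3*7
UFP = 32 + 50 + 24 + 70 + 21
UFP = 197

197


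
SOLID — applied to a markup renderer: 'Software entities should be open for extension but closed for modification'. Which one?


This describes the Open/Closed Principle (OCP)

Open/Closed Principle (OCP)


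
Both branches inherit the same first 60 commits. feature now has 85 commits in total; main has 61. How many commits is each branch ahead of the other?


Common ancestor: commit #60
feature commits after divergence: 85 - 60 = 25
main commits after divergence: 61 - 60 = 1
feature is 25 commits ahead of main
main is 1 commits ahead of feature

feature ahead: 25, main ahead: 1


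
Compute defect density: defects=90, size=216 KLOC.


Defect density = defects / KLOC
Defect density = 90 / 216
Defect density = 0.417 defects/KLOC

0.417 defects/KLOC


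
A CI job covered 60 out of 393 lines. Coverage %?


Coverage = covered / total * 100
Coverage = 60 / 393 * 100
Coverage = 15.27%

15.27%


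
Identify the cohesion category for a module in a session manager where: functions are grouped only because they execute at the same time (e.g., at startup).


Reasoning: Related by timing only
Type: Temporal cohesion

Temporal cohesion


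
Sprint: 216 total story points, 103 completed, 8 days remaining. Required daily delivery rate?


Formula: Required rate = Remaining points / Days left
Remaining = 216 - 103 = 113 points
Required rate = 113 / 8 = 14.13 points/day

14.13 points/day


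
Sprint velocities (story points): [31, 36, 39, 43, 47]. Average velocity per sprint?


Formula: Avg velocity = Total points / Number of sprints
Points: [31, 36, 39, 43, 47]
Sum = 31 + 36 + 39 + 43 + 47 = 196
Avg velocity = 196 / 5 = 39.2 points/sprint

39.2 points/sprint


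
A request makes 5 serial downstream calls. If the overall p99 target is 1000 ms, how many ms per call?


Formula: per_stage = total_budget / stages
per_stage = 1000 / 5
per_stage = 200.0 ms

200.0 ms


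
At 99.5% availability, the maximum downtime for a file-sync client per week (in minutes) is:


Formula: allowed downtime = period * (100 - SLA) / 100
Period (week) = 10080 minutes
Unavailability fraction = (100 - 99.5) / 100
Allowed downtime = 10080 * (100 - 99.5) / 100
Allowed downtime = 50.4 minutes

50.4 minutes


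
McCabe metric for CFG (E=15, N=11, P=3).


Formula: V(G) = E - N + 2P
V(G) = 15 - 11 + 2*3
V(G) = 4 + 6
V(G) = 10

10


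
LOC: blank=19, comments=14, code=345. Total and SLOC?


Total LOC = blank + comment + code
Total LOC = 19 + 14 + 345 = 378
SLOC (source only) = code = 345

Total LOC: 378, SLOC: 345


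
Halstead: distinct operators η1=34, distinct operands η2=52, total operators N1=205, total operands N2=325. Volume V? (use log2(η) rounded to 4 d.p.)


Formula: V = N * log2(η), where N = N1 + N2 and η = η1 + η2
η = 34 + 52 = 86
N = 205 + 325 = 530
log2(86) ≈ 6.4263
V = 530 * 6.4263 = 3405.94

3405.94


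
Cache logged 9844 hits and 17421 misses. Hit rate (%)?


Formula: hit rate = hits / (hits + misses) * 100
hit rate = 9844 / (9844 + 17421) * 100
hit rate = 9844 / 27265 * 100
hit rate = 36.1%

36.1%


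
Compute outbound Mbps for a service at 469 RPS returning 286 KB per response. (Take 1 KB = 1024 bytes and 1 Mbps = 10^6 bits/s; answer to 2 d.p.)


Formula: Mbps = payload_bytes * RPS * 8 / 1e6
Payload per request = 286 KB = 286 * 1024 = 292864 bytes
Total bytes/sec = 292864 * 469 = 137353216
Total bits/sec = 137353216 * 8 = 1098825728
Mbps = 1098825728 / 1e6 = 1098.83

1098.83 Mbps


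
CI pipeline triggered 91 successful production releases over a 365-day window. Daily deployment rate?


Formula: deployments per day = releases / days
= 91 / 365
= 0.249 deploys/day
(equivalently, 1.75 deploys/week)

0.249 deploys/day


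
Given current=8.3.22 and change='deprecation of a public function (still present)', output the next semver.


Current: 8.3.22
Change category: 'deprecation of a public function (still present)' → minor bump
SemVer rule: minor bump → increment MINOR, reset PATCH to 0 (MAJOR unchanged)
New: 8.4.0

8.4.0


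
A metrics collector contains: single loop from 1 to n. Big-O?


Reasoning: one pass through n items
Complexity: O(n)

O(n)


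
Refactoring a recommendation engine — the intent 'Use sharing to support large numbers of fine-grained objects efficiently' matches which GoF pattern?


This matches the Flyweight pattern

Flyweight


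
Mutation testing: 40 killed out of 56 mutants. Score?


Mutation score = killed / total * 100
Mutation score = 40 / 56 * 100
Mutation score = 71.43%

71.43%


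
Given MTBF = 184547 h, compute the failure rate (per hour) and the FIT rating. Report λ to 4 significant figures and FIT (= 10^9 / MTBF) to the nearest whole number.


Formula: λ = 1 / MTBF; FIT = λ × 1e9 = 1e9 / MTBF
λ = 1 / 184547 ≈ 5.419e-06 failures/hour
FIT = 1e9 / 184547 ≈ 5419 failures per 1e9 hours (nearest whole number)

λ = 5.419e-06 /h, FIT = 5419


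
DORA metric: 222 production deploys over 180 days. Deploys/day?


Formula: deployments per day = releases / days
= 222 / 180
= 1.233 deploys/day
(equivalently, 8.63 deploys/week)

1.233 deploys/day


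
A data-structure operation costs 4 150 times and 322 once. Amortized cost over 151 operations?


Formula: Amortized cost = Total cost / Operations
Total cost = (150 * 4) + (1 * 322)
Total cost = 600 + 322 = 922
Amortized = 922 / 151 = 6.106

6.106


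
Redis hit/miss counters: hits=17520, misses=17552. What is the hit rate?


Formula: hit rate = hits / (hits + misses) * 100
hit rate = 17520 / (17520 + 17552) * 100
hit rate = 17520 / 35072 * 100
hit rate = 49.95%

49.95%


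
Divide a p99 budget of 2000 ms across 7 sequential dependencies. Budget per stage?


Formula: per_stage = total_budget / stages
per_stage = 2000 / 7
per_stage = 285.71 ms

285.71 ms


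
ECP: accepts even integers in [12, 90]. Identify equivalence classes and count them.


Constraint: even integers in [12, 90]
Class 1: x < 12 — out-of-range invalid
Class 2: x in [12,90] but odd — wrong type invalid
Class 3: x in [12,90] and even — valid
Class 4: x > 90 — out-of-range invalid
Total equivalence classes: 4

4 equivalence classes


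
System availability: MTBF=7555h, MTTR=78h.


Availability = MTBF / (MTBF + MTTR)
Availability = 7555 / (7555 + 78)
Availability = 7555 / 7633
Availability = 98.9781%

98.9781%


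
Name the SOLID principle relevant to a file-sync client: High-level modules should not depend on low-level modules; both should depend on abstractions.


This describes the Dependency Inversion Principle (DIP)

Dependency Inversion Principle (DIP)


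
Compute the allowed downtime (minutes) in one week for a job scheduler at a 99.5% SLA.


Formula: allowed downtime = period * (100 - SLA) / 100
Period (week) = 10080 minutes
Unavailability fraction = (100 - 99.5) / 100
Allowed downtime = 10080 * (100 - 99.5) / 100
Allowed downtime = 50.4 minutes

50.4 minutes


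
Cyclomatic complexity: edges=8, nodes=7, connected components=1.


Formula: V(G) = E - N + 2P
V(G) = 8 - 7 + 2*1
V(G) = 1 + 2
V(G) = 3

3


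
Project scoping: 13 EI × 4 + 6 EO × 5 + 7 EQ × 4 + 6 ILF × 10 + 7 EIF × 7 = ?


UFP = EI*4 + EO*5 + EQ*4 + ILF*10 + EIF*7
UFP = 13*4 + 6*5 + 7*4 + 6*10 + 7*7
UFP = 52 + 30 + 28 + 60 + 49
UFP = 219

219


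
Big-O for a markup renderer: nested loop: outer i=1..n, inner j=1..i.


Reasoning: triangle: n(n+1)/2 ~ n^2/2
Complexity: O(n^2)

O(n^2)


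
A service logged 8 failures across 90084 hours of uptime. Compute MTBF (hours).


Formula: MTBF = Total operating time / Number of failures
MTBF = 90084 / 8
MTBF = 11260.5 hours

11260.5 hours


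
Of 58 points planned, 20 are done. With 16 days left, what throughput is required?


Formula: Required rate = Remaining points / Days left
Remaining = 58 - 20 = 38 points
Required rate = 38 / 16 = 2.38 points/day

2.38 points/day


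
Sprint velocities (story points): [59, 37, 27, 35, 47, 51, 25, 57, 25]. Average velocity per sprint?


Formula: Avg velocity = Total points / Number of sprints
Points: [59, 37, 27, 35, 47, 51, 25, 57, 25]
Sum = 59 + 37 + 27 + 35 + 47 + 51 + 25 + 57 + 25 = 363
Avg velocity = 363 / 9 = 40.33 points/sprint

40.33 points/sprint


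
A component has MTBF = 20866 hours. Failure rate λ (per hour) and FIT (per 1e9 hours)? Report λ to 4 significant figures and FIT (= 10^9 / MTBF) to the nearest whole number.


Formula: λ = 1 / MTBF; FIT = λ × 1e9 = 1e9 / MTBF
λ = 1 / 20866 ≈ 4.792e-05 failures/hour
FIT = 1e9 / 20866 ≈ 47925 failures per 1e9 hours (nearest whole number)

λ = 4.792e-05 /h, FIT = 47925


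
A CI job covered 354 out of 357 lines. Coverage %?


Coverage = covered / total * 100
Coverage = 354 / 357 * 100
Coverage = 99.16%

99.16%


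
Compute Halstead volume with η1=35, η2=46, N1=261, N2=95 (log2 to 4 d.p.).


Formula: V = N * log2(η), where N = N1 + N2 and η = η1 + η2
η = 35 + 46 = 81
N = 261 + 95 = 356
log2(81) ≈ 6.3399
V = 356 * 6.3399 = 2257.00

2257.00


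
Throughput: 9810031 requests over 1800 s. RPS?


Formula: throughput = requests / seconds
throughput = 9810031 / 1800
throughput = 5450.02 requests/second

5450.02 requests/second


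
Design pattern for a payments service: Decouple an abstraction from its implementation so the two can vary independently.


This matches the Bridge pattern

Bridge


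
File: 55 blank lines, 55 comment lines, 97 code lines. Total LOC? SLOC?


Total LOC = blank + comment + code
Total LOC = 55 + 55 + 97 = 207
SLOC (source only) = code = 97

Total LOC: 207, SLOC: 97


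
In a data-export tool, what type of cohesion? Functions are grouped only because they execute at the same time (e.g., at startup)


Reasoning: Related by timing only
Type: Temporal cohesion

Temporal cohesion


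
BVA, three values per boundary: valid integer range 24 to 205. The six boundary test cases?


Range: [24, 205]
Boundaries: just below min, min, min+1, max-1, max, just above max
Values: [23, 24, 25, 204, 205, 206]

[23, 24, 25, 204, 205, 206]


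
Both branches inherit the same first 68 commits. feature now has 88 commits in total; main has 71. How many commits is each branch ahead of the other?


Common ancestor: commit #68
feature commits after divergence: 88 - 68 = 20
main commits after divergence: 71 - 68 = 3
feature is 20 commits ahead of main
main is 3 commits ahead of feature

feature ahead: 20, main ahead: 3


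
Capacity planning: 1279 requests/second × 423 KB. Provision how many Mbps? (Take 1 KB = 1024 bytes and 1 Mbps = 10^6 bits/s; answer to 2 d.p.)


Formula: Mbps = payload_bytes * RPS * 8 / 1e6
Payload per request = 423 KB = 423 * 1024 = 433152 bytes
Total bytes/sec = 433152 * 1279 = 554001408
Total bits/sec = 554001408 * 8 = 4432011264
Mbps = 4432011264 / 1e6 = 4432.01

4432.01 Mbps


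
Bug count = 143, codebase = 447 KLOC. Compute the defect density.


Defect density = defects / KLOC
Defect density = 143 / 447
Defect density = 0.32 defects/KLOC

0.32 defects/KLOC


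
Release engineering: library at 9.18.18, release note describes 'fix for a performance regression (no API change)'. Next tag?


Current: 9.18.18
Change category: 'fix for a performance regression (no API change)' → patch bump
SemVer rule: patch bump → increment PATCH (MAJOR and MINOR unchanged)
New: 9.18.19

9.18.19


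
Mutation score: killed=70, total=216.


Mutation score = killed / total * 100
Mutation score = 70 / 216 * 100
Mutation score = 32.41%

32.41%


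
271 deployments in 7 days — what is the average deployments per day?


Formula: deployments per day = releases / days
= 271 / 7
= 38.714 deploys/day
(equivalently, 271.0 deploys/week)

38.714 deploys/day


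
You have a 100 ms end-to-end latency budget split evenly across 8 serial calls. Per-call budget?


Formula: per_stage = total_budget / stages
per_stage = 100 / 8
per_stage = 12.5 ms

12.5 ms


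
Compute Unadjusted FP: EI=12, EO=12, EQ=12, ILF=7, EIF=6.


UFP = EI*4 + EO*5 + EQ*4 + ILF*10 + EIF*7
UFP = 12*4 + 12*5 + 12*4 + 7*10 + 6*7
UFP = 48 + 60 + 48 + 70 + 42
UFP = 268

268


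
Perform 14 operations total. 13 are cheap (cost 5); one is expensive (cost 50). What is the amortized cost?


Formula: Amortized cost = Total cost / Operations
Total cost = (13 * 5) + (1 * 50)
Total cost = 65 + 50 = 115
Amortized = 115 / 14 = 8.2143

8.2143


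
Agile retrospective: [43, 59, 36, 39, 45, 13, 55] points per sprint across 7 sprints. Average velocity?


Formula: Avg velocity = Total points / Number of sprints
Points: [43, 59, 36, 39, 45, 13, 55]
Sum = 43 + 59 + 36 + 39 + 45 + 13 + 55 = 290
Avg velocity = 290 / 7 = 41.43 points/sprint

41.43 points/sprint


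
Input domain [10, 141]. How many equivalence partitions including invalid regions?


Valid range: [10, 141]
Class 1: x < 10 — invalid
Class 2: 10 ≤ x ≤ 141 — valid
Class 3: x > 141 — invalid
Total equivalence classes: 3

3 equivalence classes


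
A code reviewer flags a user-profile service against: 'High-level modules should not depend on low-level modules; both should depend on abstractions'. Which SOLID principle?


This describes the Dependency Inversion Principle (DIP)

Dependency Inversion Principle (DIP)


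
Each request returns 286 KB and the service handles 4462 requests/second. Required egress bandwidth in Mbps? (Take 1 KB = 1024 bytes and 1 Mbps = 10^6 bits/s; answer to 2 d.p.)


Formula: Mbps = payload_bytes * RPS * 8 / 1e6
Payload per request = 286 KB = 286 * 1024 = 292864 bytes
Total bytes/sec = 292864 * 4462 = 1306759168
Total bits/sec = 1306759168 * 8 = 10454073344
Mbps = 10454073344 / 1e6 = 10454.07

10454.07 Mbps


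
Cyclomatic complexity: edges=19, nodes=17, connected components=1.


Formula: V(G) = E - N + 2P
V(G) = 19 - 17 + 2*1
V(G) = 2 + 2
V(G) = 4

4


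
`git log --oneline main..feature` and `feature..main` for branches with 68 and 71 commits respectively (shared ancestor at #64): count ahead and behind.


Common ancestor: commit #64
feature commits after divergence: 68 - 64 = 4
main commits after divergence: 71 - 64 = 7
feature is 4 commits ahead of main
main is 7 commits ahead of feature

feature ahead: 4, main ahead: 7


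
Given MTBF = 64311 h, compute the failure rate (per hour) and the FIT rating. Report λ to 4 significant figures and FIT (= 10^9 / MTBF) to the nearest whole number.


Formula: λ = 1 / MTBF; FIT = λ × 1e9 = 1e9 / MTBF
λ = 1 / 64311 ≈ 1.555e-05 failures/hour
FIT = 1e9 / 64311 ≈ 15549 failures per 1e9 hours (nearest whole number)

λ = 1.555e-05 /h, FIT = 15549


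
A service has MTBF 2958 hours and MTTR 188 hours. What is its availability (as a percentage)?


Availability = MTBF / (MTBF + MTTR)
Availability = 2958 / (2958 + 188)
Availability = 2958 / 3146
Availability = 94.0242%

94.0242%


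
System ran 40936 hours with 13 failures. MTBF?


Formula: MTBF = Total operating time / Number of failures
MTBF = 40936 / 13
MTBF = 3148.92 hours

3148.92 hours


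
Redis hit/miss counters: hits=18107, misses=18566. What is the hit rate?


Formula: hit rate = hits / (hits + misses) * 100
hit rate = 18107 / (18107 + 18566) * 100
hit rate = 18107 / 36673 * 100
hit rate = 49.37%

49.37%


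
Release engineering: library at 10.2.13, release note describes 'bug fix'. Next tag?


Current: 10.2.13
Change category: 'bug fix' → patch bump
SemVer rule: patch bump → increment PATCH (MAJOR and MINOR unchanged)
New: 10.2.14

10.2.14


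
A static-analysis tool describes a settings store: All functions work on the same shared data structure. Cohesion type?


Reasoning: Functions share data
Type: Communicational cohesion

Communicational cohesion


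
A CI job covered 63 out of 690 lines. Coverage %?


Coverage = covered / total * 100
Coverage = 63 / 690 * 100
Coverage = 9.13%

9.13%


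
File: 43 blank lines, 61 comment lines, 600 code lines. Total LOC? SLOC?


Total LOC = blank + comment + code
Total LOC = 43 + 61 + 600 = 704
SLOC (source only) = code = 600

Total LOC: 704, SLOC: 600


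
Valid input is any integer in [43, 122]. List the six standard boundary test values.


Range: [43, 122]
Boundaries: just below min, min, min+1, max-1, max, just above max
Values: [42, 43, 44, 121, 122, 123]

[42, 43, 44, 121, 122, 123]


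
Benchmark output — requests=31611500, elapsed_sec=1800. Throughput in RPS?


Formula: throughput = requests / seconds
throughput = 31611500 / 1800
throughput = 17561.94 requests/second

17561.94 requests/second


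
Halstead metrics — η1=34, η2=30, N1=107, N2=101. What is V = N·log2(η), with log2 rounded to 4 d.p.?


Formula: V = N * log2(η), where N = N1 + N2 and η = η1 + η2
η = 34 + 30 = 64
N = 107 + 101 = 208
log2(64) ≈ 6.0000
V = 208 * 6.0000 = 1248.00

1248.00


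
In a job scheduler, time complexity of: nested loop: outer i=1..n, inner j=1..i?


Reasoning: triangle: n(n+1)/2 ~ n^2/2
Complexity: O(n^2)

O(n^2)


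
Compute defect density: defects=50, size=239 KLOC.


Defect density = defects / KLOC
Defect density = 50 / 239
Defect density = 0.209 defects/KLOC

0.209 defects/KLOC


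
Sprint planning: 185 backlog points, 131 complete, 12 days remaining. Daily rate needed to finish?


Formula: Required rate = Remaining points / Days left
Remaining = 185 - 131 = 54 points
Required rate = 54 / 12 = 4.5 points/day

4.5 points/day


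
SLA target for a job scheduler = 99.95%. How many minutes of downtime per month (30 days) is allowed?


Formula: allowed downtime = period * (100 - SLA) / 100
Period (month (30 days)) = 43200 minutes
Unavailability fraction = (100 - 99.95) / 100
Allowed downtime = 43200 * (100 - 99.95) / 100
Allowed downtime = 21.6 minutes

21.6 minutes


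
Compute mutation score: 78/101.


Mutation score = killed / total * 100
Mutation score = 78 / 101 * 100
Mutation score = 77.23%

77.23%


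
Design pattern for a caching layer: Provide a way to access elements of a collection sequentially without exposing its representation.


This matches the Iterator pattern

Iterator


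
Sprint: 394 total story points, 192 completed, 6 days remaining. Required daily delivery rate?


Formula: Required rate = Remaining points / Days left
Remaining = 394 - 192 = 202 points
Required rate = 202 / 6 = 33.67 points/day

33.67 points/day


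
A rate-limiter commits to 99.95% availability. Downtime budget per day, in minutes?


Formula: allowed downtime = period * (100 - SLA) / 100
Period (day) = 1440 minutes
Unavailability fraction = (100 - 99.95) / 100
Allowed downtime = 1440 * (100 - 99.95) / 100
Allowed downtime = 0.72 minutes

0.72 minutes


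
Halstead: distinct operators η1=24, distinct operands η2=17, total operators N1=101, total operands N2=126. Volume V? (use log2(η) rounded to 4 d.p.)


Formula: V = N * log2(η), where N = N1 + N2 and η = η1 + η2
η = 24 + 17 = 41
N = 101 + 126 = 227
log2(41) ≈ 5.3576
V = 227 * 5.3576 = 1216.18

1216.18


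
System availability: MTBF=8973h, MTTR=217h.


Availability = MTBF / (MTBF + MTTR)
Availability = 8973 / (8973 + 217)
Availability = 8973 / 9190
Availability = 97.6387%

97.6387%


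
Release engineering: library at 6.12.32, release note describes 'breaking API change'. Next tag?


Current: 6.12.32
Change category: 'breaking API change' → major bump
SemVer rule: major bump → increment MAJOR, reset MINOR and PATCH to 0
New: 7.0.0

7.0.0


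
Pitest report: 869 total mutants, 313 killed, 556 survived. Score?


Mutation score = killed / total * 100
Mutation score = 313 / 869 * 100
Mutation score = 36.02%

36.02%


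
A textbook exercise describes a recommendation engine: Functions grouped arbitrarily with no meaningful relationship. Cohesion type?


Reasoning: Worst: random grouping
Type: Coincidental cohesion

Coincidental cohesion


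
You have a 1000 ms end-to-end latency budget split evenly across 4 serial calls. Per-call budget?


Formula: per_stage = total_budget / stages
per_stage = 1000 / 4
per_stage = 250.0 ms

250.0 ms


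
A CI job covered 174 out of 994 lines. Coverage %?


Coverage = covered / total * 100
Coverage = 174 / 994 * 100
Coverage = 17.51%

17.51%


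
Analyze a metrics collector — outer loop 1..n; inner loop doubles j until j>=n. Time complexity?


Reasoning: linear outer times logarithmic inner
Complexity: O(n log n)

O(n log n)


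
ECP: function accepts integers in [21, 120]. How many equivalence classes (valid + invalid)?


Valid range: [21, 120]
Class 1: x < 21 — invalid
Class 2: 21 ≤ x ≤ 120 — valid
Class 3: x > 120 — invalid
Total equivalence classes: 3

3 equivalence classes


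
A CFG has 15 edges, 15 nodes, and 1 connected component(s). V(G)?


Formula: V(G) = E - N + 2P
V(G) = 15 - 15 + 2*1
V(G) = 0 + 2
V(G) = 2

2


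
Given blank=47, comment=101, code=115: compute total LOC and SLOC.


Total LOC = blank + comment + code
Total LOC = 47 + 101 + 115 = 263
SLOC (source only) = code = 115

Total LOC: 263, SLOC: 115


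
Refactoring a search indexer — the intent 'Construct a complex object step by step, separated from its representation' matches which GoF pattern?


This matches the Builder pattern

Builder


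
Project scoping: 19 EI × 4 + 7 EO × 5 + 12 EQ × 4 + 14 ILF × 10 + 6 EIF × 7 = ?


UFP = EI*4 + EO*5 + EQ*4 + ILF*10 + EIF*7
UFP = 19*4 + 7*5 + 12*4 + 14*10 + 6*7
UFP = 76 + 35 + 48 + 140 + 42
UFP = 341

341


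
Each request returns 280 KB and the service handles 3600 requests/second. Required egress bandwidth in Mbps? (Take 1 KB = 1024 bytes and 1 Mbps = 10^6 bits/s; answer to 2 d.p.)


Formula: Mbps = payload_bytes * RPS * 8 / 1e6
Payload per request = 280 KB = 280 * 1024 = 286720 bytes
Total bytes/sec = 286720 * 3600 = 1032192000
Total bits/sec = 1032192000 * 8 = 8257536000
Mbps = 8257536000 / 1e6 = 8257.54

8257.54 Mbps


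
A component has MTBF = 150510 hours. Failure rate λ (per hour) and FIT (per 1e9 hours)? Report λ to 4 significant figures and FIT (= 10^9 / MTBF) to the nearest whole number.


Formula: λ = 1 / MTBF; FIT = λ × 1e9 = 1e9 / MTBF
λ = 1 / 150510 ≈ 6.644e-06 failures/hour
FIT = 1e9 / 150510 ≈ 6644 failures per 1e9 hours (nearest whole number)

λ = 6.644e-06 /h, FIT = 6644


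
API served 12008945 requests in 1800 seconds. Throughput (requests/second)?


Formula: throughput = requests / seconds
throughput = 12008945 / 1800
throughput = 6671.64 requests/second

6671.64 requests/second


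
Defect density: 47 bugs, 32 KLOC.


Defect density = defects / KLOC
Defect density = 47 / 32
Defect density = 1.469 defects/KLOC

1.469 defects/KLOC


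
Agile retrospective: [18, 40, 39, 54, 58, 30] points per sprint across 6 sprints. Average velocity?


Formula: Avg velocity = Total points / Number of sprints
Points: [18, 40, 39, 54, 58, 30]
Sum = 18 + 40 + 39 + 54 + 58 + 30 = 239
Avg velocity = 239 / 6 = 39.83 points/sprint

39.83 points/sprint


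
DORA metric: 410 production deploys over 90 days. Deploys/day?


Formula: deployments per day = releases / days
= 410 / 90
= 4.556 deploys/day
(equivalently, 31.89 deploys/week)

4.556 deploys/day


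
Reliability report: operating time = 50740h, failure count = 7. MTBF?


Formula: MTBF = Total operating time / Number of failures
MTBF = 50740 / 7
MTBF = 7248.57 hours

7248.57 hours


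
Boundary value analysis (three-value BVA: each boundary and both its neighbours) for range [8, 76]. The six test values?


Range: [8, 76]
Boundaries: just below min, min, min+1, max-1, max, just above max
Values: [7, 8, 9, 75, 76, 77]

[7, 8, 9, 75, 76, 77]


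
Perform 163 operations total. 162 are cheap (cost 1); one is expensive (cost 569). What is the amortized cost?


Formula: Amortized cost = Total cost / Operations
Total cost = (162 * 1) + (1 * 569)
Total cost = 162 + 569 = 731
Amortized = 731 / 163 = 4.4847

4.4847


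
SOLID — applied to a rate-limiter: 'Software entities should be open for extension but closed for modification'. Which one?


This describes the Open/Closed Principle (OCP)

Open/Closed Principle (OCP)


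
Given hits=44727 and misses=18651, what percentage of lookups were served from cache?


Formula: hit rate = hits / (hits + misses) * 100
hit rate = 44727 / (44727 + 18651) * 100
hit rate = 44727 / 63378 * 100
hit rate = 70.57%

70.57%
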